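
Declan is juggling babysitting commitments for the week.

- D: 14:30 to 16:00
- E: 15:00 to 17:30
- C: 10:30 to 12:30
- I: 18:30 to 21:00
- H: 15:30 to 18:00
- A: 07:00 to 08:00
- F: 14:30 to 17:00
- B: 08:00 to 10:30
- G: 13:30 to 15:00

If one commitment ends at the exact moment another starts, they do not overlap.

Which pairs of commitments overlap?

Sorted by start: A, B, C, G, D, F, E, H, I.
B starts exactly when A ends (back-to-back, no overlap) — done with A.
C starts exactly when B ends (back-to-back, no overlap) — done with B.
G starts after C ends — done with C.
D starts before G ends → G and D overlap.
F starts before G ends → G and F overlap.
E starts exactly when G ends (back-to-back, no overlap) — done with G.
F starts before D ends → D and F overlap.
E starts before D ends → D and E overlap.
H starts before D ends → D and H overlap.
I starts after D ends.
E starts before F ends → F and E overlap.
H starts before F ends → F and H overlap.
I starts after F ends.
H starts before E ends → E and H overlap.
I starts after E ends.
I starts after H ends.

D & E, D & F, D & G, D & H, E & F, E & H, F & G, F & H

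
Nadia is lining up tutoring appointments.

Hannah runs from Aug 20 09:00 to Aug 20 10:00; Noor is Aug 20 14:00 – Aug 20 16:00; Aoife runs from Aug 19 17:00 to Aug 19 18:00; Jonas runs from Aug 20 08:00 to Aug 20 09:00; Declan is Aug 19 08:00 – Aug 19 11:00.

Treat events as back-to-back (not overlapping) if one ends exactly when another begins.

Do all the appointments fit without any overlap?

Yes

Sorted by start: Declan, Aoife, Jonas, Hannah, Noor.
Aoife starts after Declan ends — done with Declan.
Jonas starts after Aoife ends — done with Aoife.
Hannah starts exactly when Jonas ends (back-to-back, no overlap) — done with Jonas.
Noor starts after Hannah ends.
Every pair is clear; the schedule has no overlaps.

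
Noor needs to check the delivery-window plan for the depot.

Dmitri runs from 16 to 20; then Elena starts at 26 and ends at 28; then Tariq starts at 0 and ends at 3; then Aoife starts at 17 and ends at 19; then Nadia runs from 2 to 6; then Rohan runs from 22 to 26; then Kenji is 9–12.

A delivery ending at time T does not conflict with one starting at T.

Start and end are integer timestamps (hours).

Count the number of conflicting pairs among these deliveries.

Sorted by start: Tariq, Nadia, Kenji, Dmitri, Aoife, Rohan, Elena.
Nadia starts before Tariq ends → Tariq and Nadia overlap.
Kenji starts after Tariq ends — done with Tariq.
Kenji starts after Nadia ends — done with Nadia.
Dmitri starts after Kenji ends — done with Kenji.
Aoife starts before Dmitri ends → Dmitri and Aoife overlap.
Rohan starts after Dmitri ends — done with Dmitri.
Rohan starts after Aoife ends — done with Aoife.
Elena starts exactly when Rohan ends (back-to-back, no overlap).
Overlapping pairs: Aoife & Dmitri, Nadia & Tariq — 2 in total.

2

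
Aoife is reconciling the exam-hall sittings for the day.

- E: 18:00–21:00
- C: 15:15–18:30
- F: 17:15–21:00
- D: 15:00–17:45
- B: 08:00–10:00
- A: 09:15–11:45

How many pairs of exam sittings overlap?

Two intervals overlap when each starts before the other ends.
Sorted by start: B, A, D, C, F, E.
A starts before B ends → B and A overlap.
D starts after B ends; B is clear from here.
D starts after A ends; A is clear from here.
C starts before D ends → D and C overlap.
F starts before D ends → D and F overlap.
E starts after D ends.
F starts before C ends → C and F overlap.
E starts before C ends → C and E overlap.
E starts before F ends → F and E overlap.
Overlapping pairs: A & B, C & D, C & E, C & F, D & F, E & F — 6 in total.

6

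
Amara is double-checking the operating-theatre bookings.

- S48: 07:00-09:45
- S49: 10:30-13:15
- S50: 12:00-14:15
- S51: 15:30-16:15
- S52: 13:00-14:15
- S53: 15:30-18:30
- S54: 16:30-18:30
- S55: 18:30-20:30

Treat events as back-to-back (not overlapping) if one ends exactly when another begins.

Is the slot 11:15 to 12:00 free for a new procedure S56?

S48: ends 09:45 at or before S56 starts 11:15 → clear.
S49: starts 10:30 before S56 ends 12:00, and ends 13:15 after S56 starts 11:15 → overlap.
S50: starts 12:00 at or after S56 ends 12:00 → clear.
S52: starts 13:00 at or after S56 ends 12:00 → clear.
S51: starts 15:30 at or after S56 ends 12:00 → clear.
S53: starts 15:30 at or after S56 ends 12:00 → clear.
S54: starts 16:30 at or after S56 ends 12:00 → clear.
S55: starts 18:30 at or after S56 ends 12:00 → clear.
S56 overlaps S49.

No — it overlaps S49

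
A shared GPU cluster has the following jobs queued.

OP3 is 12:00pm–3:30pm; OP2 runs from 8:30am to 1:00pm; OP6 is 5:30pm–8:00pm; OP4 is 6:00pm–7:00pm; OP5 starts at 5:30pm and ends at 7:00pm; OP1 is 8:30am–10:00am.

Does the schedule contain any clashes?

Sorted by start: OP1, OP2, OP3, OP5, OP6, OP4.
OP2 starts before OP1 ends → OP1 and OP2 overlap.
That's a conflict, so the schedule is not conflict-free.

Yes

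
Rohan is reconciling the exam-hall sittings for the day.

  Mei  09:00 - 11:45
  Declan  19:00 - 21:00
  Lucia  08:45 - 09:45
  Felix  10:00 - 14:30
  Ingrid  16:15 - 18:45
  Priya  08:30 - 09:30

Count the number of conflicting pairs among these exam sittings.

4

Sorted by start: Priya, Lucia, Mei, Felix, Ingrid, Declan.
Lucia starts before Priya ends → Priya and Lucia overlap.
Mei starts before Priya ends → Priya and Mei overlap.
Felix starts after Priya ends; Priya is clear from here.
Mei starts before Lucia ends → Lucia and Mei overlap.
Felix starts after Lucia ends; Lucia is clear from here.
Felix starts before Mei ends → Mei and Felix overlap.
Ingrid starts after Mei ends; Mei is clear from here.
Ingrid starts after Felix ends; Felix is clear from here.
Declan starts after Ingrid ends.
Overlapping pairs: Felix & Mei, Lucia & Mei, Lucia & Priya, Mei & Priya — 4 in total.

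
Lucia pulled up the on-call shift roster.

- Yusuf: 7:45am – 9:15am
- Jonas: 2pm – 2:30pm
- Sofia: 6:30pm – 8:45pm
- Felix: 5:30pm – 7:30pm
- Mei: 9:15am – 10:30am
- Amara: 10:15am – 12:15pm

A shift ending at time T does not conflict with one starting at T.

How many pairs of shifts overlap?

Sorted by start: Yusuf, Mei, Amara, Jonas, Felix, Sofia.
Mei starts exactly when Yusuf ends (back-to-back, no overlap), so nothing later overlaps Yusuf either.
Amara starts before Mei ends → Mei and Amara overlap.
Jonas starts after Mei ends, so nothing later overlaps Mei either.
Jonas starts after Amara ends, so nothing later overlaps Amara either.
Felix starts after Jonas ends, so nothing later overlaps Jonas either.
Sofia starts before Felix ends → Felix and Sofia overlap.
Overlapping pairs: Amara & Mei, Felix & Sofia — 2 in total.

2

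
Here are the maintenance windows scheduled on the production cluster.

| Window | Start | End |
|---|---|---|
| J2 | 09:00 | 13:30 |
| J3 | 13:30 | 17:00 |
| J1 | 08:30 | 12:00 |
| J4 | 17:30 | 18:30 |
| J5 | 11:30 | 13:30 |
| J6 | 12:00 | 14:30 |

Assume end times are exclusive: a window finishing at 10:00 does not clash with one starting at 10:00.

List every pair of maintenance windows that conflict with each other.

J1 & J2, J1 & J5, J2 & J5, J2 & J6, J3 & J6, J5 & J6

Check each pair: they overlap iff neither finishes before the other starts.
Sorted by start: J1, J2, J5, J6, J3, J4.
J2 starts before J1 ends → J1 and J2 overlap.
J5 starts before J1 ends → J1 and J5 overlap.
J6 starts exactly when J1 ends (back-to-back, no overlap), so J1 has no further overlaps.
J5 starts before J2 ends → J2 and J5 overlap.
J6 starts before J2 ends → J2 and J6 overlap.
J3 starts exactly when J2 ends (back-to-back, no overlap), so J2 has no further overlaps.
J6 starts before J5 ends → J5 and J6 overlap.
J3 starts exactly when J5 ends (back-to-back, no overlap), so J5 has no further overlaps.
J3 starts before J6 ends → J6 and J3 overlap.
J4 starts after J6 ends.
J4 starts after J3 ends.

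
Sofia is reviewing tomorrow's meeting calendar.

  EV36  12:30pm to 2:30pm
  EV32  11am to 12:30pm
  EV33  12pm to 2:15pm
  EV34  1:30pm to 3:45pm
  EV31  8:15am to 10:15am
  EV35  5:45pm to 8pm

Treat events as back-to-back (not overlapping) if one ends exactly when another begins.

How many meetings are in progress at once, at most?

3

Sweep the timeline, counting +1 at each start and −1 at each end (ends before starts at a tie):
8:15am start EV31 → 1
10:15am end EV31 → 0
11am start EV32 → 1
12pm start EV33 → 2
12:30pm end EV32 → 1
12:30pm start EV36 → 2
1:30pm start EV34 → 3
2:15pm end EV33 → 2
2:30pm end EV36 → 1
3:45pm end EV34 → 0
5:45pm start EV35 → 1
8pm end EV35 → 0
Peak is 3, at 1:30pm (EV33, EV34, EV36).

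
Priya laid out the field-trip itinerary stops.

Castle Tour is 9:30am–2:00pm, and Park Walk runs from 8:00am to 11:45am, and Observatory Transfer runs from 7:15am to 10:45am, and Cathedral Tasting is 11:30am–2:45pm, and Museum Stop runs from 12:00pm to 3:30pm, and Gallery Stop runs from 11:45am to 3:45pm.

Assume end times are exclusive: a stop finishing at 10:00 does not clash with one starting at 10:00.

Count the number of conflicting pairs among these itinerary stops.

Sorted by start: Observatory Transfer, Park Walk, Castle Tour, Cathedral Tasting, Gallery Stop, Museum Stop.
Park Walk starts before Observatory Transfer ends → Observatory Transfer and Park Walk overlap.
Castle Tour starts before Observatory Transfer ends → Observatory Transfer and Castle Tour overlap.
Cathedral Tasting starts after Observatory Transfer ends, so nothing later overlaps Observatory Transfer either.
Castle Tour starts before Park Walk ends → Park Walk and Castle Tour overlap.
Cathedral Tasting starts before Park Walk ends → Park Walk and Cathedral Tasting overlap.
Gallery Stop starts exactly when Park Walk ends (back-to-back, no overlap), so nothing later overlaps Park Walk either.
Cathedral Tasting starts before Castle Tour ends → Castle Tour and Cathedral Tasting overlap.
Gallery Stop starts before Castle Tour ends → Castle Tour and Gallery Stop overlap.
Museum Stop starts before Castle Tour ends → Castle Tour and Museum Stop overlap.
Gallery Stop starts before Cathedral Tasting ends → Cathedral Tasting and Gallery Stop overlap.
Museum Stop starts before Cathedral Tasting ends → Cathedral Tasting and Museum Stop overlap.
Museum Stop starts before Gallery Stop ends → Gallery Stop and Museum Stop overlap.
Overlapping pairs: Castle Tour & Cathedral Tasting, Castle Tour & Gallery Stop, Castle Tour & Museum Stop, Castle Tour & Observatory Transfer, Castle Tour & Park Walk, Cathedral Tasting & Gallery Stop, Cathedral Tasting & Museum Stop, Cathedral Tasting & Park Walk, Gallery Stop & Museum Stop, Observatory Transfer & Park Walk — 10 in total.

10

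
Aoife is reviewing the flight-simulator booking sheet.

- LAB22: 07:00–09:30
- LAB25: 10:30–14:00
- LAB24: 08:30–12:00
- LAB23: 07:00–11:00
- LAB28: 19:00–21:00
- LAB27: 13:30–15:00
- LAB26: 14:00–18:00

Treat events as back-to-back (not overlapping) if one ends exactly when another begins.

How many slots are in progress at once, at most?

3

Sweep the timeline, counting +1 at each start and −1 at each end (ends before starts at a tie):
07:00 start LAB22 → 1
07:00 start LAB23 → 2
08:30 start LAB24 → 3
09:30 end LAB22 → 2
10:30 start LAB25 → 3
11:00 end LAB23 → 2
12:00 end LAB24 → 1
13:30 start LAB27 → 2
14:00 end LAB25 → 1
14:00 start LAB26 → 2
15:00 end LAB27 → 1
18:00 end LAB26 → 0
19:00 start LAB28 → 1
21:00 end LAB28 → 0
Peak is 3, at 08:30 (LAB22, LAB23, LAB24).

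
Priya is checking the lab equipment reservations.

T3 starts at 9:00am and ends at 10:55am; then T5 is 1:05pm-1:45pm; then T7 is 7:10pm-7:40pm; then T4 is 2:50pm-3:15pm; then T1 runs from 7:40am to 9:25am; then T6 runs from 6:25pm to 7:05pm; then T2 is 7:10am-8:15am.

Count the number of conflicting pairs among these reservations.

2

Check each pair: they overlap iff neither finishes before the other starts.
Sorted by start: T2, T1, T3, T5, T4, T6, T7.
T1 starts before T2 ends → T2 and T1 overlap.
T3 starts after T2 ends; T2 is clear from here.
T3 starts before T1 ends → T1 and T3 overlap.
T5 starts after T1 ends; T1 is clear from here.
T5 starts after T3 ends; T3 is clear from here.
T4 starts after T5 ends; T5 is clear from here.
T6 starts after T4 ends; T4 is clear from here.
T7 starts after T6 ends.
Overlapping pairs: T1 & T2, T1 & T3 — 2 in total.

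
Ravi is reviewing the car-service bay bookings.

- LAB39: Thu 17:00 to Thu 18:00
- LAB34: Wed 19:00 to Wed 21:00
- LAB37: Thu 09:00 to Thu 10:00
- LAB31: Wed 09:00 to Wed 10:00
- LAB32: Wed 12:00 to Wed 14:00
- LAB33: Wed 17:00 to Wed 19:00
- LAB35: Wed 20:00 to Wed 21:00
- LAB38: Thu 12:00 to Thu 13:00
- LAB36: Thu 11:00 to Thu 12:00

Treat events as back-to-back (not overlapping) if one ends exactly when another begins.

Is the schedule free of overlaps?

No

Two intervals overlap when each starts before the other ends.
Sorted by start: LAB31, LAB32, LAB33, LAB34, LAB35, LAB37, LAB36, LAB38, LAB39.
LAB32 starts after LAB31 ends; LAB31 is clear from here.
LAB33 starts after LAB32 ends; LAB32 is clear from here.
LAB34 starts exactly when LAB33 ends (back-to-back, no overlap); LAB33 is clear from here.
LAB35 starts before LAB34 ends → LAB34 and LAB35 overlap.
That's a conflict, so the schedule is not conflict-free.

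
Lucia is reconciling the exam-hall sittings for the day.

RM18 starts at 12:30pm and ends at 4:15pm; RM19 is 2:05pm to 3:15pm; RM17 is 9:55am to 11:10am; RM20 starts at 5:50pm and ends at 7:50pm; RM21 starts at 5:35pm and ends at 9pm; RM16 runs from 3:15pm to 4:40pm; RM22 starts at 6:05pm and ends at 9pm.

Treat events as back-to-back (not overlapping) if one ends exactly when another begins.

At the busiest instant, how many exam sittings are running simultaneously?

3

Sort all start/end points and keep a running count:
9:55am start RM17 → 1
11:10am end RM17 → 0
12:30pm start RM18 → 1
2:05pm start RM19 → 2
3:15pm end RM19 → 1
3:15pm start RM16 → 2
4:15pm end RM18 → 1
4:40pm end RM16 → 0
5:35pm start RM21 → 1
5:50pm start RM20 → 2
6:05pm start RM22 → 3
7:50pm end RM20 → 2
9pm end RM21 → 1
9pm end RM22 → 0
Peak is 3, at 6:05pm (RM20, RM21, RM22).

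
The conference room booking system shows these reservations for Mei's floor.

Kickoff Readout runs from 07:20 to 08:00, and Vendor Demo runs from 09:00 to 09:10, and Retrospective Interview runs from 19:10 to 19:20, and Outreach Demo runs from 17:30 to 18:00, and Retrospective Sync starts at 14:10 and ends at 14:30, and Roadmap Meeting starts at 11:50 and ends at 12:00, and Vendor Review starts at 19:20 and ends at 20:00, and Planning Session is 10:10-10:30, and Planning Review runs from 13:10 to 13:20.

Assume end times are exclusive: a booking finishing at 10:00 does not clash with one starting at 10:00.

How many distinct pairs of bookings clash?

0

Sorted by start: Kickoff Readout, Vendor Demo, Planning Session, Roadmap Meeting, Planning Review, Retrospective Sync, Outreach Demo, Retrospective Interview, Vendor Review.
Vendor Demo starts after Kickoff Readout ends; Kickoff Readout is clear from here.
Planning Session starts after Vendor Demo ends; Vendor Demo is clear from here.
Roadmap Meeting starts after Planning Session ends; Planning Session is clear from here.
Planning Review starts after Roadmap Meeting ends; Roadmap Meeting is clear from here.
Retrospective Sync starts after Planning Review ends; Planning Review is clear from here.
Outreach Demo starts after Retrospective Sync ends; Retrospective Sync is clear from here.
Retrospective Interview starts after Outreach Demo ends; Outreach Demo is clear from here.
Vendor Review starts exactly when Retrospective Interview ends (back-to-back, no overlap).
No pair overlaps.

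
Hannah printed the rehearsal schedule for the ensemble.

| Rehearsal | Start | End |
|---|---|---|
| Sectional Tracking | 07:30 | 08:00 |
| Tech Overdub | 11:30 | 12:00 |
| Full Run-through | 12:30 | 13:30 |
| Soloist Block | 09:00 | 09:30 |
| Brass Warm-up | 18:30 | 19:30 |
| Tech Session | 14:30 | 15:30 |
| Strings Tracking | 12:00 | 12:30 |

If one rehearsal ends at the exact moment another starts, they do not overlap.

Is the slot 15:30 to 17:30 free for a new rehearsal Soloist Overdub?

Yes — the slot is free

Sectional Tracking: ends 08:00 at or before Soloist Overdub starts 15:30 → clear.
Soloist Block: ends 09:30 at or before Soloist Overdub starts 15:30 → clear.
Tech Overdub: ends 12:00 at or before Soloist Overdub starts 15:30 → clear.
Strings Tracking: ends 12:30 at or before Soloist Overdub starts 15:30 → clear.
Full Run-through: ends 13:30 at or before Soloist Overdub starts 15:30 → clear.
Tech Session: ends 15:30 at or before Soloist Overdub starts 15:30 → clear.
Brass Warm-up: starts 18:30 at or after Soloist Overdub ends 17:30 → clear.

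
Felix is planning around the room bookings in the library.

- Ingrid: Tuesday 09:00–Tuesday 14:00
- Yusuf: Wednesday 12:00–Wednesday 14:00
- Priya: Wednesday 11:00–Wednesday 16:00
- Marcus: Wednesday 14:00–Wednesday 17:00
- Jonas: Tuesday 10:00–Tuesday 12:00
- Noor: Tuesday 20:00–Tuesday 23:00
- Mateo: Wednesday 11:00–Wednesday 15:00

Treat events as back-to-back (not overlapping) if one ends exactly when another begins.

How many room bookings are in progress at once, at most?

Sort all start/end points and keep a running count:
Tuesday 09:00 start Ingrid → 1
Tuesday 10:00 start Jonas → 2
Tuesday 12:00 end Jonas → 1
Tuesday 14:00 end Ingrid → 0
Tuesday 20:00 start Noor → 1
Tuesday 23:00 end Noor → 0
Wednesday 11:00 start Mateo → 1
Wednesday 11:00 start Priya → 2
Wednesday 12:00 start Yusuf → 3
Wednesday 14:00 end Yusuf → 2
Wednesday 14:00 start Marcus → 3
Wednesday 15:00 end Mateo → 2
Wednesday 16:00 end Priya → 1
Wednesday 17:00 end Marcus → 0
Peak is 3, at Wednesday 12:00 (Mateo, Priya, Yusuf).

3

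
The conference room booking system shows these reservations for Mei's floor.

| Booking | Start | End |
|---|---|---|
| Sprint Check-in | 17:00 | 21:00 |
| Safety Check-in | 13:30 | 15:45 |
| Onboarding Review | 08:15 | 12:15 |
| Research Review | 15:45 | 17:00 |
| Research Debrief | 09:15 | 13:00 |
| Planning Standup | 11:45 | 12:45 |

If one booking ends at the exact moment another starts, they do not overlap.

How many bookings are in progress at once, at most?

Sweep the timeline, counting +1 at each start and −1 at each end (ends before starts at a tie):
08:15 start Onboarding Review → 1
09:15 start Research Debrief → 2
11:45 start Planning Standup → 3
12:15 end Onboarding Review → 2
12:45 end Planning Standup → 1
13:00 end Research Debrief → 0
13:30 start Safety Check-in → 1
15:45 end Safety Check-in → 0
15:45 start Research Review → 1
17:00 end Research Review → 0
17:00 start Sprint Check-in → 1
21:00 end Sprint Check-in → 0
Peak is 3, at 11:45 (Onboarding Review, Planning Standup, Research Debrief).

3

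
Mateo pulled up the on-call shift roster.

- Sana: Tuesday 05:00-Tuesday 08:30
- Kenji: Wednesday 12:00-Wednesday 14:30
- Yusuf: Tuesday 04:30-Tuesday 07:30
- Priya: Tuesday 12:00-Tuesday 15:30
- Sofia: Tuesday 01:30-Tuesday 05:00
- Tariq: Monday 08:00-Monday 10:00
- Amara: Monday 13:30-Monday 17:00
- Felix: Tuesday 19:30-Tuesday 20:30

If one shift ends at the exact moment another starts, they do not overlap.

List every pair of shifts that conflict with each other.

Sana & Yusuf, Sofia & Yusuf

Sorted by start: Tariq, Amara, Sofia, Yusuf, Sana, Priya, Felix, Kenji.
Amara starts after Tariq ends — done with Tariq.
Sofia starts after Amara ends — done with Amara.
Yusuf starts before Sofia ends → Sofia and Yusuf overlap.
Sana starts exactly when Sofia ends (back-to-back, no overlap) — done with Sofia.
Sana starts before Yusuf ends → Yusuf and Sana overlap.
Priya starts after Yusuf ends — done with Yusuf.
Priya starts after Sana ends — done with Sana.
Felix starts after Priya ends — done with Priya.
Kenji starts after Felix ends.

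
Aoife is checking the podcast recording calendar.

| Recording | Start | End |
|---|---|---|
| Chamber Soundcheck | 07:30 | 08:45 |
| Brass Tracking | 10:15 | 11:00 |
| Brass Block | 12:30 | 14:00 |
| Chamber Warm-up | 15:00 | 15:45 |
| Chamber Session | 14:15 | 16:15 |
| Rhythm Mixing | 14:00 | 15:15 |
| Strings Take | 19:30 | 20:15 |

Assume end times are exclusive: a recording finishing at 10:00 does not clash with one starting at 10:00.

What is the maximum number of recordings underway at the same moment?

3

Walk through starts and ends in time order (an end at T is processed before a start at T):
07:30 start Chamber Soundcheck → 1
08:45 end Chamber Soundcheck → 0
10:15 start Brass Tracking → 1
11:00 end Brass Tracking → 0
12:30 start Brass Block → 1
14:00 end Brass Block → 0
14:00 start Rhythm Mixing → 1
14:15 start Chamber Session → 2
15:00 start Chamber Warm-up → 3
15:15 end Rhythm Mixing → 2
15:45 end Chamber Warm-up → 1
16:15 end Chamber Session → 0
19:30 start Strings Take → 1
20:15 end Strings Take → 0
Peak is 3, at 15:00 (Chamber Session, Chamber Warm-up, Rhythm Mixing).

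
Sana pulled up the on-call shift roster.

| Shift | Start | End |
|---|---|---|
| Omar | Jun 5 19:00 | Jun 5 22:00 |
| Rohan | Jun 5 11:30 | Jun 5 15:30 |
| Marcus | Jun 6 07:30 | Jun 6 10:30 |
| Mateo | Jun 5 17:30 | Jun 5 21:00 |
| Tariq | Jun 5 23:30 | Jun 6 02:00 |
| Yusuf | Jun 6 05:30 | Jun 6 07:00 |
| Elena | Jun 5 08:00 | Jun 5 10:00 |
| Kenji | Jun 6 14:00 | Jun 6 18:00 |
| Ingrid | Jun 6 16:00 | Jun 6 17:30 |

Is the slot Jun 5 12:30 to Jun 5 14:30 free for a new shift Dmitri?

No — it overlaps Rohan

Elena: ends Jun 5 10:00 at or before Dmitri starts Jun 5 12:30 → clear.
Rohan: starts Jun 5 11:30 before Dmitri ends Jun 5 14:30, and ends Jun 5 15:30 after Dmitri starts Jun 5 12:30 → overlap.
Mateo: starts Jun 5 17:30 at or after Dmitri ends Jun 5 14:30 → clear.
Omar: starts Jun 5 19:00 at or after Dmitri ends Jun 5 14:30 → clear.
Tariq: starts Jun 5 23:30 at or after Dmitri ends Jun 5 14:30 → clear.
Yusuf: starts Jun 6 05:30 at or after Dmitri ends Jun 5 14:30 → clear.
Marcus: starts Jun 6 07:30 at or after Dmitri ends Jun 5 14:30 → clear.
Kenji: starts Jun 6 14:00 at or after Dmitri ends Jun 5 14:30 → clear.
Ingrid: starts Jun 6 16:00 at or after Dmitri ends Jun 5 14:30 → clear.
Dmitri overlaps Rohan.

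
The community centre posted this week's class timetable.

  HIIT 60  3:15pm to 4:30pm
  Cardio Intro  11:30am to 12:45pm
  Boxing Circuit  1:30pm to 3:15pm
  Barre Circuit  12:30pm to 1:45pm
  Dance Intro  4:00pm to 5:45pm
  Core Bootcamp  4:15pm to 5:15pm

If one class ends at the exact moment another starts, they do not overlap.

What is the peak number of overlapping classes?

Sort all start/end points and keep a running count:
11:30am start Cardio Intro → 1
12:30pm start Barre Circuit → 2
12:45pm end Cardio Intro → 1
1:30pm start Boxing Circuit → 2
1:45pm end Barre Circuit → 1
3:15pm end Boxing Circuit → 0
3:15pm start HIIT 60 → 1
4:00pm start Dance Intro → 2
4:15pm start Core Bootcamp → 3
4:30pm end HIIT 60 → 2
5:15pm end Core Bootcamp → 1
5:45pm end Dance Intro → 0
Peak is 3, at 4:15pm (Core Bootcamp, Dance Intro, HIIT 60).

3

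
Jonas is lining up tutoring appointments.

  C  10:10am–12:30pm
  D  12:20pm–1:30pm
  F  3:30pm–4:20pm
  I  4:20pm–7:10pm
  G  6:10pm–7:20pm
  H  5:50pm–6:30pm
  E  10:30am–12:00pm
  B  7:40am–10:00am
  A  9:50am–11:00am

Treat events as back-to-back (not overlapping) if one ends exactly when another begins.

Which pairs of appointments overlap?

Sorted by start: B, A, C, E, D, F, I, H, G.
A starts before B ends → B and A overlap.
C starts after B ends, so B has no further overlaps.
C starts before A ends → A and C overlap.
E starts before A ends → A and E overlap.
D starts after A ends, so A has no further overlaps.
E starts before C ends → C and E overlap.
D starts before C ends → C and D overlap.
F starts after C ends, so C has no further overlaps.
D starts after E ends, so E has no further overlaps.
F starts after D ends, so D has no further overlaps.
I starts exactly when F ends (back-to-back, no overlap), so F has no further overlaps.
H starts before I ends → I and H overlap.
G starts before I ends → I and G overlap.
G starts before H ends → H and G overlap.

A & B, A & C, A & E, C & D, C & E, G & H, G & I, H & I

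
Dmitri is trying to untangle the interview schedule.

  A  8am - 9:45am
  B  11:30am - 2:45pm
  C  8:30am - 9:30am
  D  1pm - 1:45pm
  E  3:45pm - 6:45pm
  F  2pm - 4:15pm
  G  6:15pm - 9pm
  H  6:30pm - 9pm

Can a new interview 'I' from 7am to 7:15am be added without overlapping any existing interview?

A: starts 8am at or after I ends 7:15am → clear.
C: starts 8:30am at or after I ends 7:15am → clear.
B: starts 11:30am at or after I ends 7:15am → clear.
D: starts 1pm at or after I ends 7:15am → clear.
F: starts 2pm at or after I ends 7:15am → clear.
E: starts 3:45pm at or after I ends 7:15am → clear.
G: starts 6:15pm at or after I ends 7:15am → clear.
H: starts 6:30pm at or after I ends 7:15am → clear.

Yes — the slot is free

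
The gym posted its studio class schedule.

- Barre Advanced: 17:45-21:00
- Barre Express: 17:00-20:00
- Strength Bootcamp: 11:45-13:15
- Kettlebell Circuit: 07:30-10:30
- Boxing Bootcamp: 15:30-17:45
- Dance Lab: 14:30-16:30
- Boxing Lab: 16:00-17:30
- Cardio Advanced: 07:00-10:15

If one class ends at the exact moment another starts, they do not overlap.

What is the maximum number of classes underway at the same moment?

3

Walk through starts and ends in time order (an end at T is processed before a start at T):
07:00 start Cardio Advanced → 1
07:30 start Kettlebell Circuit → 2
10:15 end Cardio Advanced → 1
10:30 end Kettlebell Circuit → 0
11:45 start Strength Bootcamp → 1
13:15 end Strength Bootcamp → 0
14:30 start Dance Lab → 1
15:30 start Boxing Bootcamp → 2
16:00 start Boxing Lab → 3
16:30 end Dance Lab → 2
17:00 start Barre Express → 3
17:30 end Boxing Lab → 2
17:45 end Boxing Bootcamp → 1
17:45 start Barre Advanced → 2
20:00 end Barre Express → 1
21:00 end Barre Advanced → 0
Peak is 3, at 16:00 (Boxing Bootcamp, Boxing Lab, Dance Lab).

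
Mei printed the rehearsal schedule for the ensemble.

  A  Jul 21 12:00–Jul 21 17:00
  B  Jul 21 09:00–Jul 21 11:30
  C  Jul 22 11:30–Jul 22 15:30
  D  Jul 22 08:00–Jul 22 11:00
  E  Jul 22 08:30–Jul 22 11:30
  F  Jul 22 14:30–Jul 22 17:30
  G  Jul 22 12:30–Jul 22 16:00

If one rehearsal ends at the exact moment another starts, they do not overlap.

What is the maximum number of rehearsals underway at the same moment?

3

Sweep the timeline, counting +1 at each start and −1 at each end (ends before starts at a tie):
Jul 21 09:00 start B → 1
Jul 21 11:30 end B → 0
Jul 21 12:00 start A → 1
Jul 21 17:00 end A → 0
Jul 22 08:00 start D → 1
Jul 22 08:30 start E → 2
Jul 22 11:00 end D → 1
Jul 22 11:30 end E → 0
Jul 22 11:30 start C → 1
Jul 22 12:30 start G → 2
Jul 22 14:30 start F → 3
Jul 22 15:30 end C → 2
Jul 22 16:00 end G → 1
Jul 22 17:30 end F → 0
Peak is 3, at Jul 22 14:30 (C, F, G).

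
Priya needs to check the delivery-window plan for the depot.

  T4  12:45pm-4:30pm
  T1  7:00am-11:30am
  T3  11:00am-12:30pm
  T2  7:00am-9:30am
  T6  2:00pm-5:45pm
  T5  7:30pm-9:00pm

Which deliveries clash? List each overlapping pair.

Sorted by start: T1, T2, T3, T4, T6, T5.
T2 starts before T1 ends → T1 and T2 overlap.
T3 starts before T1 ends → T1 and T3 overlap.
T4 starts after T1 ends, so T1 has no further overlaps.
T3 starts after T2 ends, so T2 has no further overlaps.
T4 starts after T3 ends, so T3 has no further overlaps.
T6 starts before T4 ends → T4 and T6 overlap.
T5 starts after T4 ends.
T5 starts after T6 ends.

T1 & T2, T1 & T3, T4 & T6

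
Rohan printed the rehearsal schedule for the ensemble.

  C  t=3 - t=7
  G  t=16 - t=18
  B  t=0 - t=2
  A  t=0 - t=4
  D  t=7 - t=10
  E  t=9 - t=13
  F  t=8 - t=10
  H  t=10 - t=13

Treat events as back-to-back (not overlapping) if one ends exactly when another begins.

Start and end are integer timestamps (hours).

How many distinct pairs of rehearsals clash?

6

Two intervals overlap when each starts before the other ends.
Sorted by start: A, B, C, D, F, E, H, G.
B starts before A ends → A and B overlap.
C starts before A ends → A and C overlap.
D starts after A ends — done with A.
C starts after B ends — done with B.
D starts exactly when C ends (back-to-back, no overlap) — done with C.
F starts before D ends → D and F overlap.
E starts before D ends → D and E overlap.
H starts exactly when D ends (back-to-back, no overlap) — done with D.
E starts before F ends → F and E overlap.
H starts exactly when F ends (back-to-back, no overlap) — done with F.
H starts before E ends → E and H overlap.
G starts after E ends.
G starts after H ends.
Overlapping pairs: A & B, A & C, D & E, D & F, E & F, E & H — 6 in total.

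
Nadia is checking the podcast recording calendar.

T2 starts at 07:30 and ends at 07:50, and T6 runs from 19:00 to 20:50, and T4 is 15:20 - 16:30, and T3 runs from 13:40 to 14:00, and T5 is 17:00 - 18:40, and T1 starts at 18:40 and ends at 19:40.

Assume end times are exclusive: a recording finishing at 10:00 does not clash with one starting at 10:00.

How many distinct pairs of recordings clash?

1

Sorted by start: T2, T3, T4, T5, T1, T6.
T3 starts after T2 ends; T2 is clear from here.
T4 starts after T3 ends; T3 is clear from here.
T5 starts after T4 ends; T4 is clear from here.
T1 starts exactly when T5 ends (back-to-back, no overlap); T5 is clear from here.
T6 starts before T1 ends → T1 and T6 overlap.
Overlapping pairs: T1 & T6 — 1 in total.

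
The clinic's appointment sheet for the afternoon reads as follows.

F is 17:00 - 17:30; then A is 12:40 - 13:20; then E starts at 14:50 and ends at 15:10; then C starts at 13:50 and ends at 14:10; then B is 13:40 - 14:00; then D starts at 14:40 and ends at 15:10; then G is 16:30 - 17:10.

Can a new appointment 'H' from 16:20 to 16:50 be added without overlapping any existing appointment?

A: ends 13:20 at or before H starts 16:20 → clear.
B: ends 14:00 at or before H starts 16:20 → clear.
C: ends 14:10 at or before H starts 16:20 → clear.
D: ends 15:10 at or before H starts 16:20 → clear.
E: ends 15:10 at or before H starts 16:20 → clear.
G: starts 16:30 before H ends 16:50, and ends 17:10 after H starts 16:20 → overlap.
F: starts 17:00 at or after H ends 16:50 → clear.
H overlaps G.

No — it overlaps G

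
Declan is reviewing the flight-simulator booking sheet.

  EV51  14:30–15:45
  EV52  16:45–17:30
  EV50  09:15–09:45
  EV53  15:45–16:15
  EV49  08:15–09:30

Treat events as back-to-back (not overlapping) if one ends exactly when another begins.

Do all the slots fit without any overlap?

Check each pair: they overlap iff neither finishes before the other starts.
Sorted by start: EV49, EV50, EV51, EV53, EV52.
EV50 starts before EV49 ends → EV49 and EV50 overlap.
That's a conflict, so the schedule is not conflict-free.

No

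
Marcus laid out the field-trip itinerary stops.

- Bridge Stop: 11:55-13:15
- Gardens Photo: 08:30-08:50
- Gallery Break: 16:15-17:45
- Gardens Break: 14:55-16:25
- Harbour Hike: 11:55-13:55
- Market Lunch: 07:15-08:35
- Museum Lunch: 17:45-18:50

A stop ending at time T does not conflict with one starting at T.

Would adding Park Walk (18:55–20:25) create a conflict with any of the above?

Market Lunch: ends 08:35 at or before Park Walk starts 18:55 → clear.
Gardens Photo: ends 08:50 at or before Park Walk starts 18:55 → clear.
Harbour Hike: ends 13:55 at or before Park Walk starts 18:55 → clear.
Bridge Stop: ends 13:15 at or before Park Walk starts 18:55 → clear.
Gardens Break: ends 16:25 at or before Park Walk starts 18:55 → clear.
Gallery Break: ends 17:45 at or before Park Walk starts 18:55 → clear.
Museum Lunch: ends 18:50 at or before Park Walk starts 18:55 → clear.

No — it doesn't clash with anything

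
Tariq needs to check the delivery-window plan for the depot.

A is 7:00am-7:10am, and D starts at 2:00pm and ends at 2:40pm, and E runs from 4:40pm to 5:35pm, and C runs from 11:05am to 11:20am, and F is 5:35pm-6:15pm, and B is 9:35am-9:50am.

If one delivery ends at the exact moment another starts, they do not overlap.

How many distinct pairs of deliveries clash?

Sorted by start: A, B, C, D, E, F.
B starts after A ends — done with A.
C starts after B ends — done with B.
D starts after C ends — done with C.
E starts after D ends — done with D.
F starts exactly when E ends (back-to-back, no overlap).
No pair overlaps.

0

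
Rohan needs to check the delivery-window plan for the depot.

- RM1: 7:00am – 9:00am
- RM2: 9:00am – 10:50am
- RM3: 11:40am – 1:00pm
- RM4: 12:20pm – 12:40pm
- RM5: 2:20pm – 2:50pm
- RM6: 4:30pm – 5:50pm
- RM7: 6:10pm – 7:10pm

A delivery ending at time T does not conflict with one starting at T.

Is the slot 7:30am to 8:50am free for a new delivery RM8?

RM1: starts 7:00am before RM8 ends 8:50am, and ends 9:00am after RM8 starts 7:30am → overlap.
RM2: starts 9:00am at or after RM8 ends 8:50am → clear.
RM3: starts 11:40am at or after RM8 ends 8:50am → clear.
RM4: starts 12:20pm at or after RM8 ends 8:50am → clear.
RM5: starts 2:20pm at or after RM8 ends 8:50am → clear.
RM6: starts 4:30pm at or after RM8 ends 8:50am → clear.
RM7: starts 6:10pm at or after RM8 ends 8:50am → clear.
RM8 overlaps RM1.

No — it overlaps RM1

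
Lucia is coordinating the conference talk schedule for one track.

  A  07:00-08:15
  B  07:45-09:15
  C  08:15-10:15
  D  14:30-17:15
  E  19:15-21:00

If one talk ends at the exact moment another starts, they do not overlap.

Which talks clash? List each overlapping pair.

Two intervals overlap when each starts before the other ends.
Sorted by start: A, B, C, D, E.
B starts before A ends → A and B overlap.
C starts exactly when A ends (back-to-back, no overlap), so nothing later overlaps A either.
C starts before B ends → B and C overlap.
D starts after B ends, so nothing later overlaps B either.
D starts after C ends, so nothing later overlaps C either.
E starts after D ends.

A & B, B & C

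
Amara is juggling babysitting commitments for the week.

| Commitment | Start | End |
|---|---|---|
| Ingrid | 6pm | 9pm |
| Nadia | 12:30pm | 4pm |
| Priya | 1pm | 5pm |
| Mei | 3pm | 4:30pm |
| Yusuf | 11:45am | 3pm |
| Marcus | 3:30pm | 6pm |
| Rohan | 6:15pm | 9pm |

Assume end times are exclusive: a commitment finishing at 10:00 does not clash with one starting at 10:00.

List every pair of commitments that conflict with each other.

Ingrid & Rohan, Marcus & Mei, Marcus & Nadia, Marcus & Priya, Mei & Nadia, Mei & Priya, Nadia & Priya, Nadia & Yusuf, Priya & Yusuf

Sorted by start: Yusuf, Nadia, Priya, Mei, Marcus, Ingrid, Rohan.
Nadia starts before Yusuf ends → Yusuf and Nadia overlap.
Priya starts before Yusuf ends → Yusuf and Priya overlap.
Mei starts exactly when Yusuf ends (back-to-back, no overlap), so Yusuf has no further overlaps.
Priya starts before Nadia ends → Nadia and Priya overlap.
Mei starts before Nadia ends → Nadia and Mei overlap.
Marcus starts before Nadia ends → Nadia and Marcus overlap.
Ingrid starts after Nadia ends, so Nadia has no further overlaps.
Mei starts before Priya ends → Priya and Mei overlap.
Marcus starts before Priya ends → Priya and Marcus overlap.
Ingrid starts after Priya ends, so Priya has no further overlaps.
Marcus starts before Mei ends → Mei and Marcus overlap.
Ingrid starts after Mei ends, so Mei has no further overlaps.
Ingrid starts exactly when Marcus ends (back-to-back, no overlap), so Marcus has no further overlaps.
Rohan starts before Ingrid ends → Ingrid and Rohan overlap.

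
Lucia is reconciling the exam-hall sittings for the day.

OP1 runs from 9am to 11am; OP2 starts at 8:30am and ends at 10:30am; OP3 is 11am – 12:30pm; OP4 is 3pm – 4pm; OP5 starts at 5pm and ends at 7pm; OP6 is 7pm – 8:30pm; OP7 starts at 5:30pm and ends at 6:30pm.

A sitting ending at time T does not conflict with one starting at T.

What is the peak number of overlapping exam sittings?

2

Sort all start/end points and keep a running count:
8:30am start OP2 → 1
9am start OP1 → 2
10:30am end OP2 → 1
11am end OP1 → 0
11am start OP3 → 1
12:30pm end OP3 → 0
3pm start OP4 → 1
4pm end OP4 → 0
5pm start OP5 → 1
5:30pm start OP7 → 2
6:30pm end OP7 → 1
7pm end OP5 → 0
7pm start OP6 → 1
8:30pm end OP6 → 0
Peak is 2, at 9am (OP1, OP2).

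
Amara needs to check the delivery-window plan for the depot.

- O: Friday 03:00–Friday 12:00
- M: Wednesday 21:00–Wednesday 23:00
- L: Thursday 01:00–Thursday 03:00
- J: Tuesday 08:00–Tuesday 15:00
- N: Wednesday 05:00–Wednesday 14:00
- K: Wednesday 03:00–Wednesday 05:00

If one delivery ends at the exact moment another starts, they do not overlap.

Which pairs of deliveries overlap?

none

Check each pair: they overlap iff neither finishes before the other starts.
Sorted by start: J, K, N, M, L, O.
K starts after J ends, so nothing later overlaps J either.
N starts exactly when K ends (back-to-back, no overlap), so nothing later overlaps K either.
M starts after N ends, so nothing later overlaps N either.
L starts after M ends, so nothing later overlaps M either.
O starts after L ends.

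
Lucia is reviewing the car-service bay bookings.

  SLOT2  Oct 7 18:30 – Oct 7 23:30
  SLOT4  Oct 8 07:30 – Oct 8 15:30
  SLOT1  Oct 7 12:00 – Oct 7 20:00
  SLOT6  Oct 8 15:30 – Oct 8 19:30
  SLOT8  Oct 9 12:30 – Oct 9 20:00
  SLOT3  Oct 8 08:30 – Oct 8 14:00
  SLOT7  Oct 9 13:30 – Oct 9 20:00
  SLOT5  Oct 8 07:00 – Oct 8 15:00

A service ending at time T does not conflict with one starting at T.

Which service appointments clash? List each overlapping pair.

Two intervals overlap when each starts before the other ends.
Sorted by start: SLOT1, SLOT2, SLOT5, SLOT4, SLOT3, SLOT6, SLOT8, SLOT7.
SLOT2 starts before SLOT1 ends → SLOT1 and SLOT2 overlap.
SLOT5 starts after SLOT1 ends; SLOT1 is clear from here.
SLOT5 starts after SLOT2 ends; SLOT2 is clear from here.
SLOT4 starts before SLOT5 ends → SLOT5 and SLOT4 overlap.
SLOT3 starts before SLOT5 ends → SLOT5 and SLOT3 overlap.
SLOT6 starts after SLOT5 ends; SLOT5 is clear from here.
SLOT3 starts before SLOT4 ends → SLOT4 and SLOT3 overlap.
SLOT6 starts exactly when SLOT4 ends (back-to-back, no overlap); SLOT4 is clear from here.
SLOT6 starts after SLOT3 ends; SLOT3 is clear from here.
SLOT8 starts after SLOT6 ends; SLOT6 is clear from here.
SLOT7 starts before SLOT8 ends → SLOT8 and SLOT7 overlap.

SLOT1 & SLOT2, SLOT3 & SLOT4, SLOT3 & SLOT5, SLOT4 & SLOT5, SLOT7 & SLOT8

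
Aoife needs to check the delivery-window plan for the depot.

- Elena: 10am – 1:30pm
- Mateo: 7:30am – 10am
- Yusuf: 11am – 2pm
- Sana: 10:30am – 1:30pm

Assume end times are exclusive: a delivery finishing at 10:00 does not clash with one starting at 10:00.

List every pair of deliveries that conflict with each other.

Sorted by start: Mateo, Elena, Sana, Yusuf.
Elena starts exactly when Mateo ends (back-to-back, no overlap); Mateo is clear from here.
Sana starts before Elena ends → Elena and Sana overlap.
Yusuf starts before Elena ends → Elena and Yusuf overlap.
Yusuf starts before Sana ends → Sana and Yusuf overlap.

Elena & Sana, Elena & Yusuf, Sana & Yusuf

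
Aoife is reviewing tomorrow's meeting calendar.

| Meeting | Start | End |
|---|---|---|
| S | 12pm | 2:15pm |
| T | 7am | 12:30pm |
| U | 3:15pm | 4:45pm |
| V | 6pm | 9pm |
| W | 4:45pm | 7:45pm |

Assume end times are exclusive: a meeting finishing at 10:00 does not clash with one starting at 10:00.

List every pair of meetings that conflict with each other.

S & T, V & W

Sorted by start: T, S, U, W, V.
S starts before T ends → T and S overlap.
U starts after T ends; T is clear from here.
U starts after S ends; S is clear from here.
W starts exactly when U ends (back-to-back, no overlap); U is clear from here.
V starts before W ends → W and V overlap.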